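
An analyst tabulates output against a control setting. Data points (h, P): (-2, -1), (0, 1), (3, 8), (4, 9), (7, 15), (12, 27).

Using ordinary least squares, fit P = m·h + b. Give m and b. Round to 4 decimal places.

Entries of MᵀM: Σh·h = 222, Σh = 24, Σ1 = 6.
For MᵀP: Σh·P = 491, ΣP = 59.
Determinant 222·6 − 24² = 756.
m = (491·6 − 24·59)/756 = 85/42; b = (222·59 − 24·491)/756 = 73/42.

m = 2.0238, b = 1.7381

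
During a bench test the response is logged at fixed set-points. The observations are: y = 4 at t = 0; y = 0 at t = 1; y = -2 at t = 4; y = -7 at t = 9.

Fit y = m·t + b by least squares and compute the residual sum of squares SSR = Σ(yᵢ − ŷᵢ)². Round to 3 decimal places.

SSR = 4.337

Compute the Gram sums: Σt·t = 98, Σt = 14, Σ1 = 4.
Moment sums: Σt·y = -71, Σy = -5.
So AᵀA·[m, b]ᵀ = Aᵀy: [[98, 14]; [14, 4]]·[m, b]ᵀ = [-71, -5]ᵀ.
Eliminating b: 4·(row 1) − 14·(row 2) gives 196·m = 4·(-71) − 14·(-5) = -214, so m = -107/98.
Then b = ((-5) − 14·(-107/98))/4 = 18/7.
Residuals: 10/7, -145/98, -10/49, 25/98; SSR = 425/98.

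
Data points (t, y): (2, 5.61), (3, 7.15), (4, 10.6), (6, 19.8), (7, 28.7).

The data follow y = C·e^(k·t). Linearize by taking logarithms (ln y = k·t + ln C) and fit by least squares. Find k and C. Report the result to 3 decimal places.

Linearized form: ln y = k·t + ln C. From the 5 transformed points,
AᵀA = [[114.0000, 22.0000]; [22.0000, 5]], rhs = [60.2062, 12.3951]ᵀ  (here Σt = 22.0000, Σ(t)² = 114.0000, Σln y = 12.3951, Σt·ln y = 60.2062).
Slope k = (n·Σt·ln y − Σt·Σln y)/(n·Σ(t)² − (Σt)²) = (5·60.2062 − 22.0000·12.3951)/86.0000 = 0.32952; ln C = (Σln y − k·Σt)/n = 1.02912, so C = exp(1.02912) = 2.79859.

k = 0.330, C = 2.799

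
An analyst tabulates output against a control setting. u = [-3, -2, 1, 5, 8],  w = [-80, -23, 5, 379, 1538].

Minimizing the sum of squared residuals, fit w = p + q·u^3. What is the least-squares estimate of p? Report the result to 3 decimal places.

From the data, Σ1 = 5, Σu^3 = 603, Σu^3·u^3 = 278563.
For Mᵀw: Σw = 1819, Σu^3·w = 837180.
Δ = 5·278563 − 603² = 1029206.
p = (1819·278563 − 603·837180)/1029206 = 1886557/1029206; q = (5·837180 − 603·1819)/1029206 = 3089043/1029206.

p = 1.833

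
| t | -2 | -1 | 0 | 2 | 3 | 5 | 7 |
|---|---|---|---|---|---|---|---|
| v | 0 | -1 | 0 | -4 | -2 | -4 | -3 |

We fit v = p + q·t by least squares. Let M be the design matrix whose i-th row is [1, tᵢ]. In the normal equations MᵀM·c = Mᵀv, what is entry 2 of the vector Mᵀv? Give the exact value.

-54

Entry 2 ↔ basis t, so (Mᵀv)_{2} = Σᵢ (t)·vᵢ = (-2)·(0) + (-1)·(-1) + (0)·(0) + (2)·(-4) + (3)·(-2) + (5)·(-4) + (7)·(-3) = -54.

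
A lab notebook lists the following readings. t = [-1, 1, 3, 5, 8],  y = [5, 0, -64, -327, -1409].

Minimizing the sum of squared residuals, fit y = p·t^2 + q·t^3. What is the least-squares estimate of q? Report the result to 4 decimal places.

Setting ∂/∂p … = 0 gives: 4804·p + 36136·q = -98922;  36136·p + 278500·q = -764016.
(Σt^2·t^2 = 4804, Σt^2·t^3 = 36136, Σt^3·t^3 = 278500, Σt^2·y = -98922, Σt^3·y = -764016.)
Determinant 4804·278500 − 36136² = 32103504.
p = ((-98922)·278500 − 36136·(-764016))/32103504 = 2446049/1337646; q = (4804·(-764016) − 36136·(-98922))/32103504 = -1993489/668823.

q = -2.9806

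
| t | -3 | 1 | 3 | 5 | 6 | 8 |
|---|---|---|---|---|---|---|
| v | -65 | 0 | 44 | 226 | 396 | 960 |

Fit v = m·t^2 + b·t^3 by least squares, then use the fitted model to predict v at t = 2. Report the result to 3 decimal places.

Sums needed: Σt^2·t^2 = 6180, Σt^2·t^3 = 43670, Σt^3·t^3 = 325884.
And Σt^2·v = 81157, Σt^3·v = 608249.
MᵀM·[m, b]ᵀ = Mᵀv becomes [[6180, 43670]; [43670, 325884]]·[m, b]ᵀ = [81157, 608249]ᵀ.
Determinant 6180·325884 − 43670² = 106894220.
m = (81157·325884 − 43670·608249)/106894220 = -57233021/53447110; b = (6180·608249 − 43670·81157)/106894220 = 21485263/10689422.
At t = 2: v̂ = (-57233021/53447110)·(4) + (21485263/10689422)·(8) = 315239218/26723555.

v̂ = 11.796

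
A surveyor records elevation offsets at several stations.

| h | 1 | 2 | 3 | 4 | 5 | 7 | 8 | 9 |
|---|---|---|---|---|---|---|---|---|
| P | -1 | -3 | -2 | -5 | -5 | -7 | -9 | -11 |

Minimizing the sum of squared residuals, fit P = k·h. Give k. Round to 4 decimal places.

From the data, Σh·h = 249.
Moment sums: Σh·P = -278.
Hence k = -278 / 249 ≈ -1.11647.

k = -1.1165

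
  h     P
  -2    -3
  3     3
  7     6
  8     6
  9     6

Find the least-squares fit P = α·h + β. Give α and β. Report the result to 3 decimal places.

From the data, Σh·h = 207, Σh = 25, Σ1 = 5.
And Σh·P = 159, ΣP = 18.
det = 207·5 − 25² = 410.
α = (159·5 − 25·18)/410 = 69/82; β = (207·18 − 25·159)/410 = -249/410.

α = 0.841, β = -0.607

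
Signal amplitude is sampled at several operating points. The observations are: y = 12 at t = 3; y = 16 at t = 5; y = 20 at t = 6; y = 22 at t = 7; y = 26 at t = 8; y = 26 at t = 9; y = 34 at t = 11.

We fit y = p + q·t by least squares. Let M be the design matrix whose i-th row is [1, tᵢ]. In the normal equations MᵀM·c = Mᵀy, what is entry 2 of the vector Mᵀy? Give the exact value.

1206

Entry 2 ↔ basis t, so (Mᵀy)_{2} = Σᵢ (t)·yᵢ = (3)·(12) + (5)·(16) + (6)·(20) + (7)·(22) + (8)·(26) + (9)·(26) + (11)·(34) = 1206.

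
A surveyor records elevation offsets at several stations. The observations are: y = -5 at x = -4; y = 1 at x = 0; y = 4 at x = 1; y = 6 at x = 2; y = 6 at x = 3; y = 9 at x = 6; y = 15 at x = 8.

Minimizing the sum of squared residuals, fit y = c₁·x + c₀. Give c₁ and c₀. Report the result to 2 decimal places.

The normal system AᵀA·[c₁, c₀]ᵀ = Aᵀy is [[130, 16]; [16, 7]]·[c₁, c₀]ᵀ = [228, 36]ᵀ.
Eliminating c₀: 7·(row 1) − 16·(row 2) gives 654·c₁ = 7·228 − 16·36 = 1020, so c₁ = 170/109.
Then c₀ = (36 − 16·(170/109))/7 = 172/109.

c₁ = 1.56, c₀ = 1.58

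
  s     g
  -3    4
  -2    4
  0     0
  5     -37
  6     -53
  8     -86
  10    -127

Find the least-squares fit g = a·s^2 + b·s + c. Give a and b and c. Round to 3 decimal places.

Setting ∂/∂a … = 0 gives: 16114·a + 1818·b + 238·c = -20985;  1818·a + 238·b + 24·c = -2481;  238·a + 24·b + 7·c = -295.
(Σs^2·s^2 = 16114, Σs^2·s = 1818, Σs^2 = 238, Σs·s = 238, Σs = 24, Σ1 = 7, Σs^2·g = -20985, Σs·g = -2481, Σg = -295.)
Row-reducing yields a = -102086/107247, b = -33833/10214, c = 169217/107247.

a = -0.952, b = -3.312, c = 1.578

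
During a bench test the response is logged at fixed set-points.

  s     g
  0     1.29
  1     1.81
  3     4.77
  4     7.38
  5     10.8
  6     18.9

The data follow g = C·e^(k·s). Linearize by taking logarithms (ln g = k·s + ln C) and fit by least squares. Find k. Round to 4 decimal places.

Taking logs, ln g = k·s + ln C, so regress ln g on s.
Over the data: Σs = 19.0000, Σ(s)² = 87.0000, Σln g = 9.7278, Σs·ln g = 42.8082.
Normal system: [[87.0000, 19.0000]; [19.0000, 6]]·[k, ln C]ᵀ = [42.8082, 9.7278]ᵀ.
Δ = 87.0000·6 − (19.0000)² = 161.0000; k = (42.8082·6 − 19.0000·9.7278)/161.0000 = 0.44733, ln C = (87.0000·9.7278 − 19.0000·42.8082)/161.0000 = 0.20474.

k = 0.4473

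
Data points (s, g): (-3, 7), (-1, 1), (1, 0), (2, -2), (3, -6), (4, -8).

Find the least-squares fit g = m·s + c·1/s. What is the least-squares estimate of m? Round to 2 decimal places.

m = -2.18

The normal system AᵀA·[m, c]ᵀ = Aᵀg is [[40, 6]; [6, 365/144]]·[m, c]ᵀ = [-76, -25/3]ᵀ.
Δ = 40·(365/144) − 6² = 1177/18.
m = ((-76)·(365/144) − 6·(-25/3))/(1177/18) = -5135/2354; c = (40·(-25/3) − 6·(-76))/(1177/18) = 2208/1177.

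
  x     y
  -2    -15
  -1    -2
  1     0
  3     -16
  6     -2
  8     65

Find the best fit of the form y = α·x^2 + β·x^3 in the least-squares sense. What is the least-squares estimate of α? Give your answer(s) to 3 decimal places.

α = -3.184

Normal-equation sums: Σx^2·x^2 = 5491, Σx^2·x^3 = 40755, Σx^3·x^3 = 309595.
Right-hand side: Σx^2·y = 3882, Σx^3·y = 32538.
det = 5491·309595 − 40755² = 39016120.
α = (3882·309595 − 40755·32538)/39016120 = -21720/6821; β = (5491·32538 − 40755·3882)/39016120 = 12234/23335.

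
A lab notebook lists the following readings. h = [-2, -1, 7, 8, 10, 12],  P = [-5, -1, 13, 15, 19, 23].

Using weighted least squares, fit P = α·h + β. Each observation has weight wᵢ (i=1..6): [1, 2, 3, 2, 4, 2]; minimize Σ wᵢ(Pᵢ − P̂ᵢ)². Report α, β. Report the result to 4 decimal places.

With design matrix M, MᵀWM = [[969, 97]; [97, 14]] and MᵀWP = [1837, 184]ᵀ.
Eliminating β: 14·(row 1) − 97·(row 2) gives 4157·α = 14·1837 − 97·184 = 7870, so α = 7870/4157.
Then β = (184 − 97·(7870/4157))/14 = 107/4157.

α = 1.8932, β = 0.0257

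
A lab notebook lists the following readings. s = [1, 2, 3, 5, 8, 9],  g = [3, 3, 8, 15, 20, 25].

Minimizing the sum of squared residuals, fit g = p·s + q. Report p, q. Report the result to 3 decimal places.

Compute the Gram sums: Σs·s = 184, Σs = 28, Σ1 = 6.
And Σs·g = 493, Σg = 74.
det = 184·6 − 28² = 320.
p = (493·6 − 28·74)/320 = 443/160; q = (184·74 − 28·493)/320 = -47/80.

p = 2.769, q = -0.588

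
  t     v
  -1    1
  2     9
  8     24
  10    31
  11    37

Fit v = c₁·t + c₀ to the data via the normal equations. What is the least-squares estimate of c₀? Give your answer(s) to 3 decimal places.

Entries of XᵀX: Σt·t = 290, Σt = 30, Σ1 = 5.
And Σt·v = 926, Σv = 102.
Determinant 290·5 − 30² = 550.
c₁ = (926·5 − 30·102)/550 = 157/55; c₀ = (290·102 − 30·926)/550 = 36/11.

c₀ = 3.273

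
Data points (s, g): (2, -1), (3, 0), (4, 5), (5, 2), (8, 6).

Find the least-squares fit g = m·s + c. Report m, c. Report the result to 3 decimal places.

m = 1.094, c = -2.415

Setting ∂/∂m … = 0 gives: 118·m + 22·c = 76;  22·m + 5·c = 12.
(Σs·s = 118, Σs = 22, Σ1 = 5, Σs·g = 76, Σg = 12.)
det = 118·5 − 22² = 106.
m = (76·5 − 22·12)/106 = 58/53; c = (118·12 − 22·76)/106 = -128/53.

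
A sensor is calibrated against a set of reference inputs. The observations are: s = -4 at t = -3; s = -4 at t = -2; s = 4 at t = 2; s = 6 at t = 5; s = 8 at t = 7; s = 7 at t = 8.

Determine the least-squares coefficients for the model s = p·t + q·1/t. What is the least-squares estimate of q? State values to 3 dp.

The normal equations are: 155·p + 6·q = 170;  6·p + (484849/705600)·q = 7183/840.
Δ = 155·(484849/705600) − 6² = 9949999/141120.
p = (170·(484849/705600) − 6·(7183/840))/(9949999/141120) = 9244402/9949999; q = (155·(7183/840) − 6·170)/(9949999/141120) = 43102920/9949999.

q = 4.332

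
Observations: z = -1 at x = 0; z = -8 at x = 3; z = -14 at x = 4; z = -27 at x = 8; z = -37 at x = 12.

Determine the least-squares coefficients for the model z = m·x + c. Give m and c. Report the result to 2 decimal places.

m = -3.10, c = -0.67

Sums needed: Σx·x = 233, Σx = 27, Σ1 = 5.
Right-hand side: Σx·z = -740, Σz = -87.
Eliminating c: 5·(row 1) − 27·(row 2) gives 436·m = 5·(-740) − 27·(-87) = -1351, so m = -1351/436.
Then c = ((-87) − 27·(-1351/436))/5 = -291/436.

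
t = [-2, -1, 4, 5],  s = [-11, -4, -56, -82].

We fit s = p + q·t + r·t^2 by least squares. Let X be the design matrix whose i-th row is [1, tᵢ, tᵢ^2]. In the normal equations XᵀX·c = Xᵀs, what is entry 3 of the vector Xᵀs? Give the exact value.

Entry 3 ↔ basis t^2, so (Xᵀs)_{3} = Σᵢ (t^2)·sᵢ = (4)·(-11) + (1)·(-4) + (16)·(-56) + (25)·(-82) = -2994.

-2994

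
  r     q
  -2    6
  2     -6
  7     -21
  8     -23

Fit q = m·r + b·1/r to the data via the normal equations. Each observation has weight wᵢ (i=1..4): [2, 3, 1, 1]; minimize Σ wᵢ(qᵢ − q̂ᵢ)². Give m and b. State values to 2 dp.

The normal equations are: 133·m + 7·b = -391;  7·m + (4033/3136)·b = -167/8.
Determinant 133·(4033/3136) − 7² = 54675/448.
m = ((-391)·(4033/3136) − 7·(-167/8))/(54675/448) = -24859/8505; b = (133·(-167/8) − 7·(-391))/(54675/448) = -392/1215.

m = -2.92, b = -0.32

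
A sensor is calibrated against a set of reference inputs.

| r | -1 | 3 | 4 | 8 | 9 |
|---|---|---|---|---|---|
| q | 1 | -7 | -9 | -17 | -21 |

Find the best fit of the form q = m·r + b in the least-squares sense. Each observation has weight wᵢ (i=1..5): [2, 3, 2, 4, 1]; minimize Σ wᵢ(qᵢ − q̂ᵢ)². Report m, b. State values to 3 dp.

m = -2.063, b = -0.871

Normal-equation sums: Σwᵢ·r·r = 398, Σwᵢ·r = 56, Σwᵢ·1 = 12.
Moment sums: Σwᵢ·r·q = -870, Σwᵢ·q = -126.
XᵀWX·[m, b]ᵀ = XᵀWq becomes [[398, 56]; [56, 12]]·[m, b]ᵀ = [-870, -126]ᵀ.
Determinant 398·12 − 56² = 1640.
m = ((-870)·12 − 56·(-126))/1640 = -423/205; b = (398·(-126) − 56·(-870))/1640 = -357/410.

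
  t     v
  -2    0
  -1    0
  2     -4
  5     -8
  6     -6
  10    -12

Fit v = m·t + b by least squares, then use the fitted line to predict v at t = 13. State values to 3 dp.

The normal equations are: 170·m + 20·b = -204;  20·m + 6·b = -30.
Δ = 170·6 − 20² = 620.
m = ((-204)·6 − 20·(-30))/620 = -156/155; b = (170·(-30) − 20·(-204))/620 = -51/31.
At t = 13: v̂ = (-156/155)·(13) + (-51/31)·(1) = -2283/155.

v̂ = -14.729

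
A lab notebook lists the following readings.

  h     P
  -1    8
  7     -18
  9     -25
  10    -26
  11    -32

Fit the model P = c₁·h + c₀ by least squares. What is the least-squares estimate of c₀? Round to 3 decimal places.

c₀ = 4.784

The normal equations are: 352·c₁ + 36·c₀ = -971;  36·c₁ + 5·c₀ = -93.
Δ = 352·5 − 36² = 464.
c₁ = ((-971)·5 − 36·(-93))/464 = -1507/464; c₀ = (352·(-93) − 36·(-971))/464 = 555/116.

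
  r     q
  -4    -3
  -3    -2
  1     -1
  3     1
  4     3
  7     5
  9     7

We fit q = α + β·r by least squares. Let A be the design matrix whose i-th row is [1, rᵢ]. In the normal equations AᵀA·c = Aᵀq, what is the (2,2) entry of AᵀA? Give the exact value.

181

Row 2 ↔ basis r, column 2 ↔ basis r, so (AᵀA)_{2,2} = Σᵢ (r)·(r) = (-4)·(-4) + (-3)·(-3) + (1)·(1) + (3)·(3) + (4)·(4) + (7)·(7) + (9)·(9) = 181.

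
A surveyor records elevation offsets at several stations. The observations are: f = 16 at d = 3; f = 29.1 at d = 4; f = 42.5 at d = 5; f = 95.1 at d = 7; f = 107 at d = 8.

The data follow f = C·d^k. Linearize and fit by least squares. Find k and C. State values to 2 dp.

k = 1.99, C = 1.80

Taking logs, ln f = k·ln d + ln C, so regress ln f on ln d.
XᵀX = [[13.8297, 8.1197]; [8.1197, 5]], rhs = [32.3338, 19.1206]ᵀ  (here Σln d = 8.1197, Σ(ln d)² = 13.8297, Σln f = 19.1206, Σln d·ln f = 32.3338).
Solving (det = 3.2190): k = 1.99302, ln C = 0.58757, so C = exp(0.58757) = 1.79961.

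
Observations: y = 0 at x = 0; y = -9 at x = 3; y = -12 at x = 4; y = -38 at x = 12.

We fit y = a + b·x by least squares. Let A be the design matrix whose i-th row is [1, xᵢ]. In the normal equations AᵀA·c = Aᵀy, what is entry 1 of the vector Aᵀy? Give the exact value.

Entry 1 ↔ basis 1, so (Aᵀy)_{1} = Σᵢ yᵢ = (1)·(0) + (1)·(-9) + (1)·(-12) + (1)·(-38) = -59.

-59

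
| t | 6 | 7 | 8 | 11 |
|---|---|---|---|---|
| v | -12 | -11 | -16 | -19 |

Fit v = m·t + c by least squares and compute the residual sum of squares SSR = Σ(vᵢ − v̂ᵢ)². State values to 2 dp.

Forming XᵀX = [[270, 32]; [32, 4]] and Xᵀv = [-486, -58]ᵀ gives XᵀX·[m, c]ᵀ = Xᵀv.
det = 270·4 − 32² = 56.
m = ((-486)·4 − 32·(-58))/56 = -11/7; c = (270·(-58) − 32·(-486))/56 = -27/14.
Residuals: -9/14, 27/14, -3/2, 3/14; SSR = 45/7.

SSR = 6.43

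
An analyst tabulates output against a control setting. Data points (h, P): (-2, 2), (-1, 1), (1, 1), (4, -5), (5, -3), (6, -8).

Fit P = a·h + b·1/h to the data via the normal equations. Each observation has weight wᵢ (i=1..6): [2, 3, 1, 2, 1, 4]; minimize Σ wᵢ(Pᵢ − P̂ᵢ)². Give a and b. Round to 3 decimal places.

The normal system MᵀWM·[a, b]ᵀ = MᵀWP is [[213, 13]; [13, 8597/1800]]·[a, b]ᵀ = [-257, -373/30]ᵀ.
Δ = 213·(8597/1800) − 13² = 508987/600.
a = ((-257)·(8597/1800) − 13·(-373/30))/(508987/600) = -1918489/1526961; b = (213·(-373/30) − 13·(-257))/(508987/600) = 415620/508987.

a = -1.256, b = 0.817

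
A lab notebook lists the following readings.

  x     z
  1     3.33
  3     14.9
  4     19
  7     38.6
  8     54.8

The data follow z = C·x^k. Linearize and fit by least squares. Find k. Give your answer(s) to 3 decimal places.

k = 1.302

Let Y = ln z. Fitting Y = k·ln x + ln C by least squares:
Sums: Σln x = 6.5103, Σ(ln x)² = 11.2394, Σln z = 14.5057, Σln x·ln z = 22.4839.
Normal system: [[11.2394, 6.5103]; [6.5103, 5]]·[k, ln C]ᵀ = [22.4839, 14.5057]ᵀ.
Solving (det = 13.8136): k = 1.30189, ln C = 1.20601.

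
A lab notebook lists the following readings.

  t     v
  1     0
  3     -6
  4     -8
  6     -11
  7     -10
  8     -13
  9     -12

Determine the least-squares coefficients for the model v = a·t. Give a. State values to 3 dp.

Forming MᵀM = [[256]] and Mᵀv = [-398]ᵀ gives MᵀM·[a]ᵀ = Mᵀv.
a = (-398)/256 = -1.55469.

a = -1.555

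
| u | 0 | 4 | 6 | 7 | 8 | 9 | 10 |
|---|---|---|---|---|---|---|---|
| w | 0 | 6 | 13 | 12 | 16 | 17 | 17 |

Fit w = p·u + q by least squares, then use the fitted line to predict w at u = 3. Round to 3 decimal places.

Normal-equation sums: Σu·u = 346, Σu = 44, Σ1 = 7.
Right-hand side: Σu·w = 637, Σw = 81.
So AᵀA·[p, q]ᵀ = Aᵀw: [[346, 44]; [44, 7]]·[p, q]ᵀ = [637, 81]ᵀ.
Δ = 346·7 − 44² = 486.
p = (637·7 − 44·81)/486 = 895/486; q = (346·81 − 44·637)/486 = -1/243.
At u = 3: ŵ = (895/486)·(3) + (-1/243)·(1) = 2683/486.

ŵ = 5.521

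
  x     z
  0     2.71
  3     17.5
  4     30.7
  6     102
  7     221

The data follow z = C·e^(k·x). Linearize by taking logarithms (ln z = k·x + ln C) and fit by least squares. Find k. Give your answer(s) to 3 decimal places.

k = 0.620

Taking logs, ln z = k·x + ln C, so regress ln z on x.
Sums: Σx = 20.0000, Σ(x)² = 110.0000, Σln z = 17.3065, Σx·ln z = 87.8206.
Normal system: [[110.0000, 20.0000]; [20.0000, 5]]·[k, ln C]ᵀ = [87.8206, 17.3065]ᵀ.
Slope k = (n·Σx·ln z − Σx·Σln z)/(n·Σ(x)² − (Σx)²) = (5·87.8206 − 20.0000·17.3065)/150.0000 = 0.61981; ln C = (Σln z − k·Σx)/n = 0.98205.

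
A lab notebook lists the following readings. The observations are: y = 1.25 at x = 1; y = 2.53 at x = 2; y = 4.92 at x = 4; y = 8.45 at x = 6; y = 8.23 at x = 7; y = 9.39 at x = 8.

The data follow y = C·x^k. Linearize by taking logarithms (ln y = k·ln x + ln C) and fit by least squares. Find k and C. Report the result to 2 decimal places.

k = 0.99, C = 1.27

Taking logs, ln y = k·ln x + ln C, so regress ln y on ln x.
Σln x = 7.8966, Σ(ln x)² = 13.7233, Σln y = 9.2263, Σln x·ln y = 15.4349.
Equations: 13.7233·k + 7.8966·ln C = 15.4349;  7.8966·k + 6·ln C = 9.2263.
Δ = 13.7233·6 − (7.8966)² = 19.9843; k = (15.4349·6 − 7.8966·9.2263)/19.9843 = 0.98845, ln C = (13.7233·9.2263 − 7.8966·15.4349)/19.9843 = 0.23682, so C = exp(0.23682) = 1.26721.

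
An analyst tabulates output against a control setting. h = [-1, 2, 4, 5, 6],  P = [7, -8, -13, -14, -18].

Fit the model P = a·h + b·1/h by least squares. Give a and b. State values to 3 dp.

Normal-equation sums: Σh·h = 82, Σh·1/h = 5, Σ1/h·1/h = 4969/3600.
For AᵀP: Σh·P = -253, Σ1/h·P = -401/20.
Eliminating b: (4969/3600)·(row 1) − 5·(row 2) gives (158729/1800)·a = (4969/3600)·(-253) − 5·(-401/20) = -896257/3600, so a = -52721/18674.
Then b = ((-401/20) − 5·(-52721/18674))/(4969/3600) = -40140/9337.

a = -2.823, b = -4.299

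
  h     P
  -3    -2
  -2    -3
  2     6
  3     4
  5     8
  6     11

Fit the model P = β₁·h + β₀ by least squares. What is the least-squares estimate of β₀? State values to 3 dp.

Normal-equation sums: Σh·h = 87, Σh = 11, Σ1 = 6.
And Σh·P = 142, ΣP = 24.
Eliminating β₀: 6·(row 1) − 11·(row 2) gives 401·β₁ = 6·142 − 11·24 = 588, so β₁ = 588/401.
Then β₀ = (24 − 11·(588/401))/6 = 526/401.

β₀ = 1.312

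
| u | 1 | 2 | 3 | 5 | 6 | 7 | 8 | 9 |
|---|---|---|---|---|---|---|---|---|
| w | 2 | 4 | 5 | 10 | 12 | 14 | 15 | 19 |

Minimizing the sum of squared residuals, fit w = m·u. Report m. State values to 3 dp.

From the data, Σu·u = 269.
Moment sums: Σu·w = 536.
AᵀA·[m]ᵀ = Aᵀw becomes [[269]]·[m]ᵀ = [536]ᵀ.
m = 536/269 = 1.99257.

m = 1.993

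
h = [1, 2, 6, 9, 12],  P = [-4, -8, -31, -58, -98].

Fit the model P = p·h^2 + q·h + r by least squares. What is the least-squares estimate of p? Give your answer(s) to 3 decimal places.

The normal equations are: 28610·p + 2682·q + 266·r = -19962;  2682·p + 266·q + 30·r = -1904;  266·p + 30·q + 5·r = -199.
(Σh^2·h^2 = 28610, Σh^2·h = 2682, Σh^2 = 266, Σh·h = 266, Σh = 30, Σ1 = 5, Σh^2·P = -19962, Σh·P = -1904, ΣP = -199.)
Inverting the 3×3 Gram matrix, [p, q, r]ᵀ = [-44009/80076, -35117/26692, -53410/20019]ᵀ.

p = -0.550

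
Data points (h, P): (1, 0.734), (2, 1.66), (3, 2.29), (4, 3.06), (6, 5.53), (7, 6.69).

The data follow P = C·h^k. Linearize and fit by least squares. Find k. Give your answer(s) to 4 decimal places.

With ln Pᵢ as the transformed response and ln hᵢ as the regressor:
Sums: Σln h = 6.9157, Σ(ln h)² = 10.6062, Σln P = 5.7553, Σln h·ln P = 9.5747.
Normal system: [[10.6062, 6.9157]; [6.9157, 6]]·[k, ln C]ᵀ = [9.5747, 5.7553]ᵀ.
Slope k = (n·Σln h·ln P − Σln h·Σln P)/(n·Σ(ln h)² − (Σln h)²) = (6·9.5747 − 6.9157·5.7553)/15.8099 = 1.11612; ln C = (Σln P − k·Σln h)/n = -0.32724.

k = 1.1161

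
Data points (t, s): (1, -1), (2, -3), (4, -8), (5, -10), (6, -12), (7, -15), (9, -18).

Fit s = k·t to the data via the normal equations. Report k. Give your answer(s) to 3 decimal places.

k = -2.019

Forming XᵀX = [[212]] and Xᵀs = [-428]ᵀ gives XᵀX·[k]ᵀ = Xᵀs.
Hence k = -428 / 212 ≈ -2.01887.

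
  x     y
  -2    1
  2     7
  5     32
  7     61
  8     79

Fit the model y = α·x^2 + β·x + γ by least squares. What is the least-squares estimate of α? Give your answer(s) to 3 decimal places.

Sums needed: Σx^2·x^2 = 7154, Σx^2·x = 980, Σx^2 = 146, Σx·x = 146, Σx = 20, Σ1 = 5.
Right-hand side: Σx^2·y = 8877, Σx·y = 1231, Σy = 180.
Inverting the 3×3 Gram matrix, [α, β, γ]ᵀ = [925/858, 1093/858, -19/33]ᵀ.

α = 1.078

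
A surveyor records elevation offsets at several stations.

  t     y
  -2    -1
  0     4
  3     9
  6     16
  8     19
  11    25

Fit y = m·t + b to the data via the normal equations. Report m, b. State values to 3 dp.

m = 1.978, b = 3.429

Setting ∂/∂m … = 0 gives: 234·m + 26·b = 552;  26·m + 6·b = 72.
(Σt·t = 234, Σt = 26, Σ1 = 6, Σt·y = 552, Σy = 72.)
Eliminating b: 6·(row 1) − 26·(row 2) gives 728·m = 6·552 − 26·72 = 1440, so m = 180/91.
Then b = (72 − 26·(180/91))/6 = 24/7.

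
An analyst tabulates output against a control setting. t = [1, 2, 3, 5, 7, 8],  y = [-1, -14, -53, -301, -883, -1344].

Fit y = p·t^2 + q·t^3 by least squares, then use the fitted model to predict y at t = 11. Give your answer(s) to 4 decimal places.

ŷ = -3626.2235

Normal-equation sums: Σt^2·t^2 = 7220, Σt^2·t^3 = 52976, Σt^3·t^3 = 396212.
Moment sums: Σt^2·y = -137342, Σt^3·y = -1030166.
det = 7220·396212 − 52976² = 54194064.
p = ((-137342)·396212 − 52976·(-1030166))/54194064 = 6563563/2258086; q = (7220·(-1030166) − 52976·(-137342))/54194064 = -6748697/2258086.
At t = 11: ŷ = (6563563/2258086)·(121) + (-6748697/2258086)·(1331) = -4094162292/1129043.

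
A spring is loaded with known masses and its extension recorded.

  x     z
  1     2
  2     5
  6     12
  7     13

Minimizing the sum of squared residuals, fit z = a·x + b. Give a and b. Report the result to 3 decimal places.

a = 1.808, b = 0.769

Forming AᵀA = [[90, 16]; [16, 4]] and Aᵀz = [175, 32]ᵀ gives AᵀA·[a, b]ᵀ = Aᵀz.
Eliminating b: 4·(row 1) − 16·(row 2) gives 104·a = 4·175 − 16·32 = 188, so a = 47/26.
Then b = (32 − 16·(47/26))/4 = 10/13.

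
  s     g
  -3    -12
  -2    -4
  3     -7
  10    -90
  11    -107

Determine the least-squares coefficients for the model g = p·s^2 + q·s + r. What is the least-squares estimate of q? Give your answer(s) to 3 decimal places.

Normal-equation sums: Σs^2·s^2 = 24819, Σs^2·s = 2323, Σs^2 = 243, Σs·s = 243, Σs = 19, Σ1 = 5.
Moment sums: Σs^2·g = -22134, Σs·g = -2054, Σg = -220.
Normal equations: [[24819, 2323, 243]; [2323, 243, 19]; [243, 19, 5]]·[p, q, r]ᵀ = [-22134, -2054, -220]ᵀ.
Row-reducing yields p = -38997/41108, q = 26409/41108, r = -3463/10277.

q = 0.642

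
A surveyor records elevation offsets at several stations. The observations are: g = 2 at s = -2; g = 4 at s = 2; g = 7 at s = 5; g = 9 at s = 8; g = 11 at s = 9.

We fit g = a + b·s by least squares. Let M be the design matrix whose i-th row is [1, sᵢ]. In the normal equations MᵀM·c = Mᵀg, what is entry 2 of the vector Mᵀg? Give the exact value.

Entry 2 ↔ basis s, so (Mᵀg)_{2} = Σᵢ (s)·gᵢ = (-2)·(2) + (2)·(4) + (5)·(7) + (8)·(9) + (9)·(11) = 210.

210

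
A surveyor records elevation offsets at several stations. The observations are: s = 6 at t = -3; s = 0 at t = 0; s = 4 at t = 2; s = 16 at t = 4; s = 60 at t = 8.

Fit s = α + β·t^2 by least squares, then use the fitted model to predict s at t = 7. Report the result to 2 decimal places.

ŝ = 45.89

The normal equations are: 5·α + 93·β = 86;  93·α + 4449·β = 4166.
Eliminating β: 4449·(row 1) − 93·(row 2) gives 13596·α = 4449·86 − 93·4166 = -4824, so α = -402/1133.
Then β = (4166 − 93·(-402/1133))/4449 = 3208/3399.
At t = 7: ŝ = (-402/1133)·(1) + (3208/3399)·(49) = 155986/3399.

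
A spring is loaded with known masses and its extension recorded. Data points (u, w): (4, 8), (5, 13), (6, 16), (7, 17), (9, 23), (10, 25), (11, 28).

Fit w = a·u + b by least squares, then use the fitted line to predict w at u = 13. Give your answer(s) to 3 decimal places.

Forming XᵀX = [[428, 52]; [52, 7]] and Xᵀw = [1077, 130]ᵀ gives XᵀX·[a, b]ᵀ = Xᵀw.
Eliminating b: 7·(row 1) − 52·(row 2) gives 292·a = 7·1077 − 52·130 = 779, so a = 779/292.
Then b = (130 − 52·(779/292))/7 = -91/73.
At u = 13: ŵ = (779/292)·(13) + (-91/73)·(1) = 9763/292.

ŵ = 33.435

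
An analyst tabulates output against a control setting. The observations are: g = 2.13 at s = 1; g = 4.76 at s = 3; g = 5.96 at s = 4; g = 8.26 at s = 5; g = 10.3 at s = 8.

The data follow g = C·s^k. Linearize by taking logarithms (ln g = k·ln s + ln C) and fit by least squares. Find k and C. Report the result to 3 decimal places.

Let Y = ln g. Fitting Y = k·ln s + ln C by least squares:
Σln s = 6.1738, Σ(ln s)² = 10.0431, Σln g = 8.5450, Σln s·ln g = 12.4365.
Normal system: [[10.0431, 6.1738]; [6.1738, 5]]·[k, ln C]ᵀ = [12.4365, 8.5450]ᵀ.
Solving (det = 12.1000): k = 0.77913, ln C = 0.74697, so C = exp(0.74697) = 2.11059.

k = 0.779, C = 2.111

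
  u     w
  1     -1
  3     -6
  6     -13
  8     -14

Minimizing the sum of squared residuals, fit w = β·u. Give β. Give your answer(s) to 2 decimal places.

AᵀA·[β]ᵀ = Aᵀw reads: 110·β = -209.
(Σu·u = 110, Σu·w = -209.)
Hence β = -209 / 110 ≈ -1.9.

β = -1.90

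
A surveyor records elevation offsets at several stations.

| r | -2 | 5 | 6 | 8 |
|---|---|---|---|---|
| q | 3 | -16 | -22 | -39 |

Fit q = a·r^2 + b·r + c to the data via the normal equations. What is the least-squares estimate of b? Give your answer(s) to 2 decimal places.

Sums needed: Σr^2·r^2 = 6033, Σr^2·r = 845, Σr^2 = 129, Σr·r = 129, Σr = 17, Σ1 = 4.
For Xᵀq: Σr^2·q = -3676, Σr·q = -530, Σq = -74.
So XᵀX·[a, b, c]ᵀ = Xᵀq: [[6033, 845, 129]; [845, 129, 17]; [129, 17, 4]]·[a, b, c]ᵀ = [-3676, -530, -74]ᵀ.
Solving the 3×3 system (Gaussian elimination) gives a = -18459/36436, b = -41837/36436, c = 24761/9109.

b = -1.15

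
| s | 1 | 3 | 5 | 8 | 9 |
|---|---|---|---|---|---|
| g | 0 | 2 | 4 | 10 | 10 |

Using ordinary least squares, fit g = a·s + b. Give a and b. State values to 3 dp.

Entries of AᵀA: Σs·s = 180, Σs = 26, Σ1 = 5.
And Σs·g = 196, Σg = 26.
AᵀA·[a, b]ᵀ = Aᵀg becomes [[180, 26]; [26, 5]]·[a, b]ᵀ = [196, 26]ᵀ.
Eliminating b: 5·(row 1) − 26·(row 2) gives 224·a = 5·196 − 26·26 = 304, so a = 19/14.
Then b = (26 − 26·(19/14))/5 = -13/7.

a = 1.357, b = -1.857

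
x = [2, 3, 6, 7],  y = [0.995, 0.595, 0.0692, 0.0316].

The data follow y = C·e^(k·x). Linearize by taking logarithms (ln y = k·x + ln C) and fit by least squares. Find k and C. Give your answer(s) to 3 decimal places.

k = -0.697, C = 4.370

With ln yᵢ as the transformed response and xᵢ as the regressor:
Over the data: Σx = 18.0000, Σ(x)² = 98.0000, Σln y = -6.6496, Σx·ln y = -41.7743.
Normal system: [[98.0000, 18.0000]; [18.0000, 4]]·[k, ln C]ᵀ = [-41.7743, -6.6496]ᵀ.
Slope k = (n·Σx·ln y − Σx·Σln y)/(n·Σ(x)² − (Σx)²) = (4·-41.7743 − 18.0000·-6.6496)/68.0000 = -0.69714; ln C = (Σln y − k·Σx)/n = 1.47472, so C = exp(1.47472) = 4.36981.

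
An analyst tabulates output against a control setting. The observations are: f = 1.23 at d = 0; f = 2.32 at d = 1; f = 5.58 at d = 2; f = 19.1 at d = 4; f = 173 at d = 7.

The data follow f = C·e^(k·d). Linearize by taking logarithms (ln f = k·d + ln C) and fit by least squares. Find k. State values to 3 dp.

k = 0.705

Let Y = ln f. Fitting Y = k·d + ln C by least squares:
XᵀX = [[70.0000, 14.0000]; [14.0000, 5]], rhs = [52.1517, 10.8708]ᵀ  (here Σd = 14.0000, Σ(d)² = 70.0000, Σln f = 10.8708, Σd·ln f = 52.1517).
Δ = 70.0000·5 − (14.0000)² = 154.0000; k = (52.1517·5 − 14.0000·10.8708)/154.0000 = 0.70499, ln C = (70.0000·10.8708 − 14.0000·52.1517)/154.0000 = 0.20018.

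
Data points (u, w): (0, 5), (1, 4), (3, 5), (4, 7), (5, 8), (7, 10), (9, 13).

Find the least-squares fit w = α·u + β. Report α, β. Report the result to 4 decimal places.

Normal-equation sums: Σu·u = 181, Σu = 29, Σ1 = 7.
And Σu·w = 274, Σw = 52.
Normal equations: [[181, 29]; [29, 7]]·[α, β]ᵀ = [274, 52]ᵀ.
Δ = 181·7 − 29² = 426.
α = (274·7 − 29·52)/426 = 205/213; β = (181·52 − 29·274)/426 = 733/213.

α = 0.9624, β = 3.4413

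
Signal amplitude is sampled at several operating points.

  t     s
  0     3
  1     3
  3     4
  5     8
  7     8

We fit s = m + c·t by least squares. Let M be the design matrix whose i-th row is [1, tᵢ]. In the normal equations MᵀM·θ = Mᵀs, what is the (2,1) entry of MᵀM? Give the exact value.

16

Row 2 ↔ basis t, column 1 ↔ basis 1, so (MᵀM)_{2,1} = Σᵢ t = (0)·(1) + (1)·(1) + (3)·(1) + (5)·(1) + (7)·(1) = 16.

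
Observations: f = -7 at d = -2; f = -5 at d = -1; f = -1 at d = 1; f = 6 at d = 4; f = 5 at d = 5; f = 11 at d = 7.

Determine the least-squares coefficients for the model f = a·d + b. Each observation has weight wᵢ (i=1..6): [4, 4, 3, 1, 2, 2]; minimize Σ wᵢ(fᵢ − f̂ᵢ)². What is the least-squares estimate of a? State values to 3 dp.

Normal-equation sums: Σwᵢ·d·d = 187, Σwᵢ·d = 19, Σwᵢ·1 = 16.
Moment sums: Σwᵢ·d·f = 301, Σwᵢ·f = -13.
So AᵀWA·[a, b]ᵀ = AᵀWf: [[187, 19]; [19, 16]]·[a, b]ᵀ = [301, -13]ᵀ.
det = 187·16 − 19² = 2631.
a = (301·16 − 19·(-13))/2631 = 5063/2631; b = (187·(-13) − 19·301)/2631 = -8150/2631.

a = 1.924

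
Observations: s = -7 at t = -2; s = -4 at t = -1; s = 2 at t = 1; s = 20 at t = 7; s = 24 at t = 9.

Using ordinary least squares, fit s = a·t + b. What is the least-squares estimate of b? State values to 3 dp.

With design matrix M, MᵀM = [[136, 14]; [14, 5]] and Mᵀs = [376, 35]ᵀ.
det = 136·5 − 14² = 484.
a = (376·5 − 14·35)/484 = 695/242; b = (136·35 − 14·376)/484 = -126/121.

b = -1.041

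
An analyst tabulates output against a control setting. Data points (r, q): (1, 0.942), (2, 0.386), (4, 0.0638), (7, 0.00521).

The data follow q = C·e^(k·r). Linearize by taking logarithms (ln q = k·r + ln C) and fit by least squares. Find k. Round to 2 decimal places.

Let Y = ln q. Fitting Y = k·r + ln C by least squares:
XᵀX = [[70.0000, 14.0000]; [14.0000, 4]], rhs = [-49.7718, -9.0208]ᵀ  (here Σr = 14.0000, Σ(r)² = 70.0000, Σln q = -9.0208, Σr·ln q = -49.7718).
Slope k = (n·Σr·ln q − Σr·Σln q)/(n·Σ(r)² − (Σr)²) = (4·-49.7718 − 14.0000·-9.0208)/84.0000 = -0.86661; ln C = (Σln q − k·Σr)/n = 0.77793.

k = -0.87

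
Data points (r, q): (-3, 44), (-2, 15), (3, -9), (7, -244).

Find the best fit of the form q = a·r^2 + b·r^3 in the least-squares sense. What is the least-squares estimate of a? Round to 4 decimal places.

Entries of XᵀX: Σr^2·r^2 = 2579, Σr^2·r^3 = 16775, Σr^3·r^3 = 119171.
Right-hand side: Σr^2·q = -11581, Σr^3·q = -85243.
Δ = 2579·119171 − 16775² = 25941384.
a = ((-11581)·119171 − 16775·(-85243))/25941384 = 2768443/1441188; b = (2579·(-85243) − 16775·(-11581))/25941384 = -1420579/1441188.

a = 1.9209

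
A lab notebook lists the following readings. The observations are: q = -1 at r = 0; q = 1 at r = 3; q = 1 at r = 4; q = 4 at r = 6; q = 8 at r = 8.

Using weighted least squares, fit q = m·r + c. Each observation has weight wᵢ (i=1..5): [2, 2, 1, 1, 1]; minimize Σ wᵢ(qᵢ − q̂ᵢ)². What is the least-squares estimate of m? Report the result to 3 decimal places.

m = 1.033

The normal system MᵀWM·[m, c]ᵀ = MᵀWq is [[134, 24]; [24, 7]]·[m, c]ᵀ = [98, 13]ᵀ.
det = 134·7 − 24² = 362.
m = (98·7 − 24·13)/362 = 187/181; c = (134·13 − 24·98)/362 = -305/181.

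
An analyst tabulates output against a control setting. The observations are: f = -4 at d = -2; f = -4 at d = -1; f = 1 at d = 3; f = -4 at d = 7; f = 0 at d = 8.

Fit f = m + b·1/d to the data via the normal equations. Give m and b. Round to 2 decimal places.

From the data, Σ1 = 5, Σ1/d = -151/168, Σ1/d·1/d = 39433/28224.
For Aᵀf: Σf = -11, Σ1/d·f = 121/21.
AᵀA·[m, b]ᵀ = Aᵀf becomes [[5, -151/168]; [-151/168, 39433/28224]]·[m, b]ᵀ = [-11, 121/21]ᵀ.
Eliminating b: (39433/28224)·(row 1) − (-151/168)·(row 2) gives (43591/7056)·m = (39433/28224)·(-11) − (-151/168)·(121/21) = -4565/448, so m = -287595/174364.
Then b = ((121/21) − (-151/168)·(-287595/174364))/(39433/28224) = 133518/43591.

m = -1.65, b = 3.06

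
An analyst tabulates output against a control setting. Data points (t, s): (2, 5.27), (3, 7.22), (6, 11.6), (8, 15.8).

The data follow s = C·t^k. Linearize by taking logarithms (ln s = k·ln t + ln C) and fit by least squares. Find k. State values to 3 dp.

With ln sᵢ as the transformed response and ln tᵢ as the regressor:
Σln t = 5.6630, Σ(ln t)² = 9.2219, Σln s = 8.8499, Σln t·ln s = 13.4547.
Equations: 9.2219·k + 5.6630·ln C = 13.4547;  5.6630·k + 4·ln C = 8.8499.
Δ = 9.2219·4 − (5.6630)² = 4.8184; k = (13.4547·4 − 5.6630·8.8499)/4.8184 = 0.76835, ln C = (9.2219·8.8499 − 5.6630·13.4547)/4.8184 = 1.12468.

k = 0.768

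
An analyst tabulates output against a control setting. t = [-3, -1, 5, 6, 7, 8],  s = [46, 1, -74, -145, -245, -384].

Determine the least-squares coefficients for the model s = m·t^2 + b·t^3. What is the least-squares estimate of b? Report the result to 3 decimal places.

The normal system XᵀX·[m, b]ᵀ = Xᵀs is [[8500, 60232]; [60232, 442804]]·[m, b]ᵀ = [-43236, -322456]ᵀ.
Determinant 8500·442804 − 60232² = 135940176.
m = ((-43236)·442804 − 60232·(-322456))/135940176 = 17318503/8496261; b = (8500·(-322456) − 60232·(-43236))/135940176 = -8542828/8496261.

b = -1.005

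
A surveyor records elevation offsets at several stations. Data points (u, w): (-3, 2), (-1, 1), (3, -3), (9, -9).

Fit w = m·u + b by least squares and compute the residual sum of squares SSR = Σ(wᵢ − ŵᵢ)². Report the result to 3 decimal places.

Compute the Gram sums: Σu·u = 100, Σu = 8, Σ1 = 4.
Right-hand side: Σu·w = -97, Σw = -9.
XᵀX·[m, b]ᵀ = Xᵀw becomes [[100, 8]; [8, 4]]·[m, b]ᵀ = [-97, -9]ᵀ.
Δ = 100·4 − 8² = 336.
m = ((-97)·4 − 8·(-9))/336 = -79/84; b = (100·(-9) − 8·(-97))/336 = -31/84.
Residuals: -19/42, 3/7, 4/21, -1/6; SSR = 19/42.

SSR = 0.452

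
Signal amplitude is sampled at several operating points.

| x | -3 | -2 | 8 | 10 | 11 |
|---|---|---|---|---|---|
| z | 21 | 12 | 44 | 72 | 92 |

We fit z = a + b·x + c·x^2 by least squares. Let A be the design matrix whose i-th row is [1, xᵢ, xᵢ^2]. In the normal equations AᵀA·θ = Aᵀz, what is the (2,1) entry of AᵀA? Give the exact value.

24

Row 2 ↔ basis x, column 1 ↔ basis 1, so (AᵀA)_{2,1} = Σᵢ x = (-3)·(1) + (-2)·(1) + (8)·(1) + (10)·(1) + (11)·(1) = 24.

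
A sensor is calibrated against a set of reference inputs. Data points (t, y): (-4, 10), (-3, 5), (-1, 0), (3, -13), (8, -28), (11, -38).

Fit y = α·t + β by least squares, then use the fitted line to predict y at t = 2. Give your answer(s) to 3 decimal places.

The normal equations are: 220·α + 14·β = -736;  14·α + 6·β = -64.
(Σt·t = 220, Σt = 14, Σ1 = 6, Σt·y = -736, Σy = -64.)
det = 220·6 − 14² = 1124.
α = ((-736)·6 − 14·(-64))/1124 = -880/281; β = (220·(-64) − 14·(-736))/1124 = -944/281.
At t = 2: ŷ = (-880/281)·(2) + (-944/281)·(1) = -2704/281.

ŷ = -9.623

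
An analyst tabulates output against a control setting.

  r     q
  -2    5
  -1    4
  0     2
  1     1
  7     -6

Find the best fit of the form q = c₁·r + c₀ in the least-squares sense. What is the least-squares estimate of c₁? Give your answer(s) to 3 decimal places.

Compute the Gram sums: Σr·r = 55, Σr = 5, Σ1 = 5.
Right-hand side: Σr·q = -55, Σq = 6.
Eliminating c₀: 5·(row 1) − 5·(row 2) gives 250·c₁ = 5·(-55) − 5·6 = -305, so c₁ = -61/50.
Then c₀ = (6 − 5·(-61/50))/5 = 121/50.

c₁ = -1.220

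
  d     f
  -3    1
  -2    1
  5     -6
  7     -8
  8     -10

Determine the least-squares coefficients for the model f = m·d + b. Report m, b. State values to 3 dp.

m = -0.991, b = -1.428

Setting ∂/∂m … = 0 gives: 151·m + 15·b = -171;  15·m + 5·b = -22.
Δ = 151·5 − 15² = 530.
m = ((-171)·5 − 15·(-22))/530 = -105/106; b = (151·(-22) − 15·(-171))/530 = -757/530.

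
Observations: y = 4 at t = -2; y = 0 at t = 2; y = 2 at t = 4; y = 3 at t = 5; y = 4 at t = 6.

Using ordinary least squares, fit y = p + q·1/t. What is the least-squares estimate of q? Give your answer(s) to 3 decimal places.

The normal system MᵀM·[p, q]ᵀ = Mᵀy is [[5, 37/60]; [37/60, 2269/3600]]·[p, q]ᵀ = [13, -7/30]ᵀ.
Determinant 5·(2269/3600) − (37/60)² = 1247/450.
p = (13·(2269/3600) − (37/60)·(-7/30))/(1247/450) = 1035/344; q = (5·(-7/30) − (37/60)·13)/(1247/450) = -285/86.

q = -3.314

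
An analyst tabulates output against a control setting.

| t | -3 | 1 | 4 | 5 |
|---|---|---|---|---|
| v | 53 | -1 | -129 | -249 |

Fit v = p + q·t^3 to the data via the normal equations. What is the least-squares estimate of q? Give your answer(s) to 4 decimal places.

Entries of AᵀA: Σ1 = 4, Σt^3 = 163, Σt^3·t^3 = 20451.
Right-hand side: Σv = -326, Σt^3·v = -40813.
Normal equations: [[4, 163]; [163, 20451]]·[p, q]ᵀ = [-326, -40813]ᵀ.
det = 4·20451 − 163² = 55235.
p = ((-326)·20451 − 163·(-40813))/55235 = -14507/55235; q = (4·(-40813) − 163·(-326))/55235 = -110114/55235.

q = -1.9936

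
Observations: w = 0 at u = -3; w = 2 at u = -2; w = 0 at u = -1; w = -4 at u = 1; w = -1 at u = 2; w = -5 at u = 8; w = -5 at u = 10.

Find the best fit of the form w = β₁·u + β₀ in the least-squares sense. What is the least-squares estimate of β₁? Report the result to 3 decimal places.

Entries of XᵀX: Σu·u = 183, Σu = 15, Σ1 = 7.
Right-hand side: Σu·w = -100, Σw = -13.
Normal equations: [[183, 15]; [15, 7]]·[β₁, β₀]ᵀ = [-100, -13]ᵀ.
Determinant 183·7 − 15² = 1056.
β₁ = ((-100)·7 − 15·(-13))/1056 = -505/1056; β₀ = (183·(-13) − 15·(-100))/1056 = -293/352.

β₁ = -0.478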